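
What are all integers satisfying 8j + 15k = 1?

Step 1: Compute gcd(8, 15) = 1.
Since 1 divides 1, solutions exist.

Step 2: Find a particular solution using extended Euclidean algorithm.
We get j₀ = 2, k₀ = -1.
Check: 8*2 + 15*-1 = 1 = 1 ✓

Step 3: Write the general solution.
j = 2 + (15/1)t = 2 + 15t
k = -1 - (8/1)t = -1 - 8t
for any integer t.

j = 2 + 15t, k = -1 - 8t for integer t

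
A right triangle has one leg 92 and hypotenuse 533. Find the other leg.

a² = c² - b² = 284089 - 8464 = 275625
a = 525

525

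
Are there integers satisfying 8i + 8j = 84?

Step 1: Compute gcd(8, 8).
gcd(8, 8) = 8

Step 2: Check divisibility.
Does 8 divide 84? 84 = 8 x 10 + 4, so no.

By the theorem on linear Diophantine equations, 8i + 8j = 84 has integer solutions if and only if gcd(8, 8) divides 84. Since 8 does not divide 84, no solutions exist.

No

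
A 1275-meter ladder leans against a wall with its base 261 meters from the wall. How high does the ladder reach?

The ladder, wall, and ground form a right triangle with hypotenuse 1275 and one leg 261.
By the Pythagorean theorem: h² = 1275² - 261² = 1625625 - 68121 = 1557504
h = √1557504 = 1248 meters

1248 meters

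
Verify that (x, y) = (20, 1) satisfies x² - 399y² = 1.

Compute x² = 20² = 400
Compute 399y² = 399·1² = 399·1 = 399
x² - 399y² = 400 - 399 = 1
Since this equals 1, (20, 1) is a solution.

Yes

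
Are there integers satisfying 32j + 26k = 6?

Step 1: Compute gcd(32, 26).
gcd(32, 26) = 2

Step 2: Check divisibility.
Does 2 divide 6? 6 = 2 x 3, so yes.

By the theorem on linear Diophantine equations, 32j + 26k = 6 has integer solutions if and only if gcd(32, 26) divides 6. Since 2 | 6, solutions exist.

Yes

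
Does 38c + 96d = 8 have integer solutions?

Step 1: Compute gcd(38, 96).
gcd(38, 96) = 2

Step 2: Check divisibility.
Does 2 divide 8? 8 = 2 x 4, so yes.

By the theorem on linear Diophantine equations, 38c + 96d = 8 has integer solutions if and only if gcd(38, 96) divides 8. Since 2 | 8, solutions exist.

Yes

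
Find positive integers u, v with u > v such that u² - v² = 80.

Factor: u² - v² = (u+v)(u-v) = 80.
We need two factors of 80 with the same parity.
Use u+v = 40 and u-v = 2 (product 40·2 = 80).
Adding: 2u = 42, so u = 21.
Subtracting: 2v = 38, so v = 19.
Check: 21² - 19² = 441 - 361 = 80 ✓

u = 21, v = 19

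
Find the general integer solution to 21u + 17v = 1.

Step 1: Compute gcd(21, 17) = 1.
Since 1 divides 1, solutions exist.

Step 2: Find a particular solution using extended Euclidean algorithm.
We get u₀ = -4, v₀ = 5.
Check: 21*-4 + 17*5 = 1 = 1 ✓

Step 3: Write the general solution.
u = -4 + (17/1)t = -4 + 17t
v = 5 - (21/1)t = 5 - 21t
for any integer t.

u = -4 + 17t, v = 5 - 21t for integer t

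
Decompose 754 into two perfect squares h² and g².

We need to find integers h, g > 0 such that h² + g² = 754.
Trying h = 5: g² = 754 - 5² = 754 - 25 = 729
g = 27
Check: 5² + 27² = 25 + 729 = 754 ✓

754 = 5² + 27²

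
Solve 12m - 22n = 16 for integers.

Step 1: Check solvability.
gcd(12, 22) = 2
Since 2 divides 16, solutions exist.

Step 2: Apply extended Euclidean algorithm to find gcd.
We find integers such that 12*x0 + 22*y0 = 2

Step 3: Scale the particular solution.
Multiply by 16/2 = 8:
m = 16, n = 8

Step 4: Verify.
12*(16) - 22*(8) = 16 = 16 ✓

m = 16, n = 8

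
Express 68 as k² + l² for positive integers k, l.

We need to find integers k, l > 0 such that k² + l² = 68.
Trying k = 2: l² = 68 - 2² = 68 - 4 = 64
l = 8
Check: 2² + 8² = 4 + 64 = 68 ✓

68 = 2² + 8²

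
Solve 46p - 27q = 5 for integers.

Step 1: Check solvability.
gcd(46, 27) = 1
Since 1 divides 5, solutions exist.

Step 2: Apply extended Euclidean algorithm to find gcd.
We find integers such that 46*x0 + 27*y0 = 1

Step 3: Scale the particular solution.
Multiply by 5/1 = 5:
p = 50, q = 85

Step 4: Verify.
46*(50) - 27*(85) = 5 = 5 ✓

p = 50, q = 85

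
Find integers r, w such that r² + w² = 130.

We need to find integers r, w > 0 such that r² + w² = 130.
Trying r = 3: w² = 130 - 3² = 130 - 9 = 121
w = 11
Check: 3² + 11² = 9 + 121 = 130 ✓

130 = 3² + 11²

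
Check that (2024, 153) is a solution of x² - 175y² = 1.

Compute x² = 2024² = 4096576
Compute 175y² = 175·153² = 175·23409 = 4096575
x² - 175y² = 4096576 - 4096575 = 1
Since this equals 1, (2024, 153) is a solution.

Yes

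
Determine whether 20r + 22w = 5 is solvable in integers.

Step 1: Compute gcd(20, 22).
gcd(20, 22) = 2

Step 2: Check divisibility.
Does 2 divide 5? 5 = 2 x 2 + 1, so no.

By the theorem on linear Diophantine equations, 20r + 22w = 5 has integer solutions if and only if gcd(20, 22) divides 5. Since 2 does not divide 5, no solutions exist.

No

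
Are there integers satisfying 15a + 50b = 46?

Step 1: Compute gcd(15, 50).
gcd(15, 50) = 5

Step 2: Check divisibility.
Does 5 divide 46? 46 = 5 x 9 + 1, so no.

By the theorem on linear Diophantine equations, 15a + 50b = 46 has integer solutions if and only if gcd(15, 50) divides 46. Since 5 does not divide 46, no solutions exist.

No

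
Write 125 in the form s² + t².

We need to find integers s, t > 0 such that s² + t² = 125.
Trying s = 2: t² = 125 - 2² = 125 - 4 = 121
t = 11
Check: 2² + 11² = 4 + 121 = 125 ✓

125 = 2² + 11²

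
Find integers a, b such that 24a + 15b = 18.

Step 1: Check solvability.
gcd(24, 15) = 3
Since 3 divides 18, solutions exist.

Step 2: Apply extended Euclidean algorithm to find gcd.
We find integers such that 24*x0 + 15*y0 = 3

Step 3: Scale the particular solution.
Multiply by 18/3 = 6:
a = 12, b = -18

Step 4: Verify.
24*(12) + 15*(-18) = 18 = 18 ✓

a = 12, b = -18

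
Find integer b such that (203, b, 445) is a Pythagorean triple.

b² = c² - a² = 445² - 203² = 198025 - 41209 = 156816
b = sqrt(156816) = 396

396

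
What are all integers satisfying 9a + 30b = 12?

Step 1: Compute gcd(9, 30) = 3.
Since 3 divides 12, solutions exist.

Step 2: Find a particular solution using extended Euclidean algorithm.
We get a₀ = -12, b₀ = 4.
Check: 9*-12 + 30*4 = 12 = 12 ✓

Step 3: Write the general solution.
a = -12 + (30/3)t = -12 + 10t
b = 4 - (9/3)t = 4 - 3t
for any integer t.

a = -12 + 10t, b = 4 - 3t for integer t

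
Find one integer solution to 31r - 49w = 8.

Step 1: Check solvability.
gcd(31, 49) = 1
Since 1 divides 8, solutions exist.

Step 2: Apply extended Euclidean algorithm to find gcd.
We find integers such that 31*x0 + 49*y0 = 1

Step 3: Scale the particular solution.
Multiply by 8/1 = 8:
r = 152, w = 96

Step 4: Verify.
31*(152) - 49*(96) = 8 = 8 ✓

r = 152, w = 96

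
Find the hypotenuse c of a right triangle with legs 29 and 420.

c² = a² + b² = 29² + 420² = 841 + 176400 = 177241
c = 421

421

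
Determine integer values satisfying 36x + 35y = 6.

Step 1: Check solvability.
gcd(36, 35) = 1
Since 1 divides 6, solutions exist.

Step 2: Apply extended Euclidean algorithm to find gcd.
We find integers such that 36*x0 + 35*y0 = 1

Step 3: Scale the particular solution.
Multiply by 6/1 = 6:
x = 6, y = -6

Step 4: Verify.
36*(6) + 35*(-6) = 6 = 6 ✓

x = 6, y = -6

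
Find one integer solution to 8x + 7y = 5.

Step 1: Check solvability.
gcd(8, 7) = 1
Since 1 divides 5, solutions exist.

Step 2: Apply extended Euclidean algorithm to find gcd.
We find integers such that 8*x0 + 7*y0 = 1

Step 3: Scale the particular solution.
Multiply by 5/1 = 5:
x = 5, y = -5

Step 4: Verify.
8*(5) + 7*(-5) = 5 = 5 ✓

x = 5, y = -5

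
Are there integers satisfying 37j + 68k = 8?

Step 1: Compute gcd(37, 68).
gcd(37, 68) = 1

Step 2: Check divisibility.
Does 1 divide 8? 8 = 1 x 8, so yes.

By the theorem on linear Diophantine equations, 37j + 68k = 8 has integer solutions if and only if gcd(37, 68) divides 8. Since 1 | 8, solutions exist.

Yes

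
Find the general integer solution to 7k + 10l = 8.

Step 1: Compute gcd(7, 10) = 1.
Since 1 divides 8, solutions exist.

Step 2: Find a particular solution using extended Euclidean algorithm.
We get k₀ = 24, l₀ = -16.
Check: 7*24 + 10*-16 = 8 = 8 ✓

Step 3: Write the general solution.
k = 24 + (10/1)t = 24 + 10t
l = -16 - (7/1)t = -16 - 7t
for any integer t.

k = 24 + 10t, l = -16 - 7t for integer t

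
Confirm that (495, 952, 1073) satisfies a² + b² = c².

Compute a² + b² = 495² + 952² = 245025 + 906304 = 1151329
Compute c² = 1073² = 1151329
Since 1151329 = 1151329, confirmed.

Yes, it is a Pythagorean triple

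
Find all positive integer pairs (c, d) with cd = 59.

The positive divisors of 59 are: 1, 59.
Each divisor d gives the pair (d, 59/d):
(1, 59), (59, 1)

(1, 59), (59, 1)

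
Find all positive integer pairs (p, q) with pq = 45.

The positive divisors of 45 are: 1, 3, 5, 9, 15, 45.
Each divisor d gives the pair (d, 45/d):
(1, 45), (3, 15), (5, 9), (9, 5), (15, 3), (45, 1)

(1, 45), (3, 15), (5, 9), (9, 5), (15, 3), (45, 1)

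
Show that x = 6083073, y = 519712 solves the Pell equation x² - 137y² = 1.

Compute x² = 6083073² = 37003777123329
Compute 137y² = 137·519712² = 137·270100562944 = 37003777123328
x² - 137y² = 37003777123329 - 37003777123328 = 1
Since this equals 1, (6083073, 519712) is a solution.

Yes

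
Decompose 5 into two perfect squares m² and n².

We need to find integers m, n > 0 such that m² + n² = 5.
Trying m = 1: n² = 5 - 1² = 5 - 1 = 4
n = 2
Check: 1² + 2² = 1 + 4 = 5 ✓

5 = 1² + 2²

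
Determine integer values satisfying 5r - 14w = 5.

Step 1: Check solvability.
gcd(5, 14) = 1
Since 1 divides 5, solutions exist.

Step 2: Apply extended Euclidean algorithm to find gcd.
We find integers such that 5*x0 + 14*y0 = 1

Step 3: Scale the particular solution.
Multiply by 5/1 = 5:
r = 15, w = 5

Step 4: Verify.
5*(15) - 14*(5) = 5 = 5 ✓

r = 15, w = 5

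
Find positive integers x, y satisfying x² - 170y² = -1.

We need x² = 170y² - 1. Try successive y:
y = 1: x² = 170·1² - 1 = 169 = 13² ✓
Check: 13² - 170·1² = 169 - 170 = -1 ✓

x = 13, y = 1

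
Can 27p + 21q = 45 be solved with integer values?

Step 1: Compute gcd(27, 21).
gcd(27, 21) = 3

Step 2: Check divisibility.
Does 3 divide 45? 45 = 3 x 15, so yes.

By the theorem on linear Diophantine equations, 27p + 21q = 45 has integer solutions if and only if gcd(27, 21) divides 45. Since 3 | 45, solutions exist.

Yes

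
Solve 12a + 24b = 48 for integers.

Step 1: Check solvability.
gcd(12, 24) = 12
Since 12 divides 48, solutions exist.

Step 2: Apply extended Euclidean algorithm to find gcd.
We find integers such that 12*x0 + 24*y0 = 12

Step 3: Scale the particular solution.
Multiply by 48/12 = 4:
a = 4, b = 0

Step 4: Verify.
12*(4) + 24*(0) = 48 = 48 ✓

a = 4, b = 0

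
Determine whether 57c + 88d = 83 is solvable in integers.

Step 1: Compute gcd(57, 88).
gcd(57, 88) = 1

Step 2: Check divisibility.
Does 1 divide 83? 83 = 1 x 83, so yes.

By the theorem on linear Diophantine equations, 57c + 88d = 83 has integer solutions if and only if gcd(57, 88) divides 83. Since 1 | 83, solutions exist.

Yes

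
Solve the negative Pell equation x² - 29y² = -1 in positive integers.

We need x² = 29y² - 1. Try successive y:
y = 1: x² = 29·1² - 1 = 28, not a perfect square
y = 2: x² = 29·2² - 1 = 115, not a perfect square
y = 3: x² = 29·3² - 1 = 260, not a perfect square
...
y = 13: x² = 29·13² - 1 = 4900 = 70² ✓
Check: 70² - 29·13² = 4900 - 4901 = -1 ✓

x = 70, y = 13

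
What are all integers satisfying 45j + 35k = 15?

Step 1: Compute gcd(45, 35) = 5.
Since 5 divides 15, solutions exist.

Step 2: Find a particular solution using extended Euclidean algorithm.
We get j₀ = -9, k₀ = 12.
Check: 45*-9 + 35*12 = 15 = 15 ✓

Step 3: Write the general solution.
j = -9 + (35/5)t = -9 + 7t
k = 12 - (45/5)t = 12 - 9t
for any integer t.

j = -9 + 7t, k = 12 - 9t for integer t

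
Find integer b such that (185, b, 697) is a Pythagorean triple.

b² = c² - a² = 697² - 185² = 485809 - 34225 = 451584
b = sqrt(451584) = 672

672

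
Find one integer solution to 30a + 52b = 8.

Step 1: Check solvability.
gcd(30, 52) = 2
Since 2 divides 8, solutions exist.

Step 2: Apply extended Euclidean algorithm to find gcd.
We find integers such that 30*x0 + 52*y0 = 2

Step 3: Scale the particular solution.
Multiply by 8/2 = 4:
a = 28, b = -16

Step 4: Verify.
30*(28) + 52*(-16) = 8 = 8 ✓

a = 28, b = -16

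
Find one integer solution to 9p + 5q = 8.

Step 1: Check solvability.
gcd(9, 5) = 1
Since 1 divides 8, solutions exist.

Step 2: Apply extended Euclidean algorithm to find gcd.
We find integers such that 9*x0 + 5*y0 = 1

Step 3: Scale the particular solution.
Multiply by 8/1 = 8:
p = -8, q = 16

Step 4: Verify.
9*(-8) + 5*(16) = 8 = 8 ✓

p = -8, q = 16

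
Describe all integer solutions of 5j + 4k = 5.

Step 1: Compute gcd(5, 4) = 1.
Since 1 divides 5, solutions exist.

Step 2: Find a particular solution using extended Euclidean algorithm.
We get j₀ = 5, k₀ = -5.
Check: 5*5 + 4*-5 = 5 = 5 ✓

Step 3: Write the general solution.
j = 5 + (4/1)t = 5 + 4t
k = -5 - (5/1)t = -5 - 5t
for any integer t.

j = 5 + 4t, k = -5 - 5t for integer t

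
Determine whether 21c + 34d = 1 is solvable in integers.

Step 1: Compute gcd(21, 34).
gcd(21, 34) = 1

Step 2: Check divisibility.
Does 1 divide 1? 1 = 1 x 1, so yes.

By the theorem on linear Diophantine equations, 21c + 34d = 1 has integer solutions if and only if gcd(21, 34) divides 1. Since 1 | 1, solutions exist.

Yes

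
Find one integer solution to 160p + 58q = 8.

Step 1: Check solvability.
gcd(160, 58) = 2
Since 2 divides 8, solutions exist.

Step 2: Apply extended Euclidean algorithm to find gcd.
We find integers such that 160*x0 + 58*y0 = 2

Step 3: Scale the particular solution.
Multiply by 8/2 = 4:
p = 16, q = -44

Step 4: Verify.
160*(16) + 58*(-44) = 8 = 8 ✓

p = 16, q = -44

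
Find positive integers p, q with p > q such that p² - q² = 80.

Factor: p² - q² = (p+q)(p-q) = 80.
We need two factors of 80 with the same parity.
Use p+q = 40 and p-q = 2 (product 40·2 = 80).
Adding: 2p = 42, so p = 21.
Subtracting: 2q = 38, so q = 19.
Check: 21² - 19² = 441 - 361 = 80 ✓

p = 21, q = 19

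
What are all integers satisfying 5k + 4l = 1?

Step 1: Compute gcd(5, 4) = 1.
Since 1 divides 1, solutions exist.

Step 2: Find a particular solution using extended Euclidean algorithm.
We get k₀ = 1, l₀ = -1.
Check: 5*1 + 4*-1 = 1 = 1 ✓

Step 3: Write the general solution.
k = 1 + (4/1)t = 1 + 4t
l = -1 - (5/1)t = -1 - 5t
for any integer t.

k = 1 + 4t, l = -1 - 5t for integer t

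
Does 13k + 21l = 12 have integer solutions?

Step 1: Compute gcd(13, 21).
gcd(13, 21) = 1

Step 2: Check divisibility.
Does 1 divide 12? 12 = 1 x 12, so yes.

By the theorem on linear Diophantine equations, 13k + 21l = 12 has integer solutions if and only if gcd(13, 21) divides 12. Since 1 | 12, solutions exist.

Yes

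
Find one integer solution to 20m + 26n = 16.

Step 1: Check solvability.
gcd(20, 26) = 2
Since 2 divides 16, solutions exist.

Step 2: Apply extended Euclidean algorithm to find gcd.
We find integers such that 20*x0 + 26*y0 = 2

Step 3: Scale the particular solution.
Multiply by 16/2 = 8:
m = 32, n = -24

Step 4: Verify.
20*(32) + 26*(-24) = 16 = 16 ✓

m = 32, n = -24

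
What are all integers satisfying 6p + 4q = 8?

Step 1: Compute gcd(6, 4) = 2.
Since 2 divides 8, solutions exist.

Step 2: Find a particular solution using extended Euclidean algorithm.
We get p₀ = 4, q₀ = -4.
Check: 6*4 + 4*-4 = 8 = 8 ✓

Step 3: Write the general solution.
p = 4 + (4/2)t = 4 + 2t
q = -4 - (6/2)t = -4 - 3t
for any integer t.

p = 4 + 2t, q = -4 - 3t for integer t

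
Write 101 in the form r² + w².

We need to find integers r, w > 0 such that r² + w² = 101.
Trying r = 1: w² = 101 - 1² = 101 - 1 = 100
w = 10
Check: 1² + 10² = 1 + 100 = 101 ✓

101 = 1² + 10²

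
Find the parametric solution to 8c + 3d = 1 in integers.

Step 1: Compute gcd(8, 3) = 1.
Since 1 divides 1, solutions exist.

Step 2: Find a particular solution using extended Euclidean algorithm.
We get c₀ = -1, d₀ = 3.
Check: 8*-1 + 3*3 = 1 = 1 ✓

Step 3: Write the general solution.
c = -1 + (3/1)t = -1 + 3t
d = 3 - (8/1)t = 3 - 8t
for any integer t.

c = -1 + 3t, d = 3 - 8t for integer t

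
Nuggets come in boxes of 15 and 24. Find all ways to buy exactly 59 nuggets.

We need non-negative integers (x, y) with 15x + 24y = 59.
For each x in 0..3, check if 59 - 15x is a non-negative multiple of 24.
No x yields an integer y ≥ 0.

No solution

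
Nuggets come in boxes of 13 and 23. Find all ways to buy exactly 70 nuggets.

We need non-negative integers (x, y) with 13x + 23y = 70.
For each x in 0..5, check if 70 - 13x is a non-negative multiple of 23.
No x yields an integer y ≥ 0.

No solution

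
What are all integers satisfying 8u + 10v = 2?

Step 1: Compute gcd(8, 10) = 2.
Since 2 divides 2, solutions exist.

Step 2: Find a particular solution using extended Euclidean algorithm.
We get u₀ = -1, v₀ = 1.
Check: 8*-1 + 10*1 = 2 = 2 ✓

Step 3: Write the general solution.
u = -1 + (10/2)t = -1 + 5t
v = 1 - (8/2)t = 1 - 4t
for any integer t.

u = -1 + 5t, v = 1 - 4t for integer t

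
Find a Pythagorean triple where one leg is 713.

We need the other leg and hypotenuse such that 713² + x² = c².
Take x = 216, c = 745: 713² + 216² = 508369 + 46656 = 555025 = 745² ✓
Triple: (713, 216, 745)

(713, 216, 745)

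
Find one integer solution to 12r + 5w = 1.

Step 1: Check solvability.
gcd(12, 5) = 1
Since 1 divides 1, solutions exist.

Step 2: Apply extended Euclidean algorithm to find gcd.
We find integers such that 12*x0 + 5*y0 = 1

Step 3: Scale the particular solution.
Multiply by 1/1 = 1:
r = -2, w = 5

Step 4: Verify.
12*(-2) + 5*(5) = 1 = 1 ✓

r = -2, w = 5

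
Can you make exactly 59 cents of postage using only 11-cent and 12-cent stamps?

We need non-negative x, y with 11x + 12y = 59.
gcd(11, 12) = 1 divides 59, so integer solutions exist.
Search for a non-negative one: x = 1 gives 12y = 59 - 11 = 48, so y = 4.
Check: 11·1 + 12·4 = 59 ✓

Yes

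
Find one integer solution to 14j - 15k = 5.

Step 1: Check solvability.
gcd(14, 15) = 1
Since 1 divides 5, solutions exist.

Step 2: Apply extended Euclidean algorithm to find gcd.
We find integers such that 14*x0 + 15*y0 = 1

Step 3: Scale the particular solution.
Multiply by 5/1 = 5:
j = -5, k = -5

Step 4: Verify.
14*(-5) - 15*(-5) = 5 = 5 ✓

j = -5, k = -5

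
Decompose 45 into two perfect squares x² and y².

We need to find integers x, y > 0 such that x² + y² = 45.
Trying x = 3: y² = 45 - 3² = 45 - 9 = 36
y = 6
Check: 3² + 6² = 9 + 36 = 45 ✓

45 = 3² + 6²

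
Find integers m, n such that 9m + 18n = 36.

Step 1: Check solvability.
gcd(9, 18) = 9
Since 9 divides 36, solutions exist.

Step 2: Apply extended Euclidean algorithm to find gcd.
We find integers such that 9*x0 + 18*y0 = 9

Step 3: Scale the particular solution.
Multiply by 36/9 = 4:
m = 4, n = 0

Step 4: Verify.
9*(4) + 18*(0) = 36 = 36 ✓

m = 4, n = 0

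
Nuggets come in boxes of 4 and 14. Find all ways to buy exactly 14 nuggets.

We need non-negative integers (x, y) with 4x + 14y = 14.
For each x in 0..3, check if 14 - 4x is a non-negative multiple of 14.
x = 0: 14y = 14, y = 1 ✓

(0 boxes of 4, 1 boxes of 14)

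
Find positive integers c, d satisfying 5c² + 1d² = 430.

Try small values of c and check whether (430 - 5c²)/1 is a perfect square.
c = 9: 5·9² = 405, so 1d² = 430 - 405 = 25, giving d² = 25, d = 5.
Check: 5·9² + 1·5² = 405 + 25 = 430 ✓

c = 9, d = 5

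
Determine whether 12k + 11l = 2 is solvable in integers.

Step 1: Compute gcd(12, 11).
gcd(12, 11) = 1

Step 2: Check divisibility.
Does 1 divide 2? 2 = 1 x 2, so yes.

By the theorem on linear Diophantine equations, 12k + 11l = 2 has integer solutions if and only if gcd(12, 11) divides 2. Since 1 | 2, solutions exist.

Yes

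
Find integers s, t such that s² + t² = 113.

We need to find integers s, t > 0 such that s² + t² = 113.
Trying s = 7: t² = 113 - 7² = 113 - 49 = 64
t = 8
Check: 7² + 8² = 49 + 64 = 113 ✓

113 = 7² + 8²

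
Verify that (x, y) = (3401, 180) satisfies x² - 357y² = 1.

Compute x² = 3401² = 11566801
Compute 357y² = 357·180² = 357·32400 = 11566800
x² - 357y² = 11566801 - 11566800 = 1
Since this equals 1, (3401, 180) is a solution.

Yes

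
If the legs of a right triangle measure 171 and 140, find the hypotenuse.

c² = a² + b² = 171² + 140² = 29241 + 19600 = 48841
c = 221

221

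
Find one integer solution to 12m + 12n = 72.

Step 1: Check solvability.
gcd(12, 12) = 12
Since 12 divides 72, solutions exist.

Step 2: Apply extended Euclidean algorithm to find gcd.
We find integers such that 12*x0 + 12*y0 = 12

Step 3: Scale the particular solution.
Multiply by 72/12 = 6:
m = 0, n = 6

Step 4: Verify.
12*(0) + 12*(6) = 72 = 72 ✓

m = 0, n = 6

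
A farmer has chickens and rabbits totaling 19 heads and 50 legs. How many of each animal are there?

Let c = chickens, r = rabbits.
Heads: c + r = 19
Legs: 2c + 4r = 50
From the first equation, c = 19 - r. Substitute:
2(19 - r) + 4r = 50
38 + 2r = 50
r = (50 - 38)/2 = 6
c = 19 - 6 = 13

Chickens: 13, Rabbits: 6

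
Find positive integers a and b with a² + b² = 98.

We need to find integers a, b > 0 such that a² + b² = 98.
Trying a = 7: b² = 98 - 7² = 98 - 49 = 49
b = 7
Check: 7² + 7² = 49 + 49 = 98 ✓

98 = 7² + 7²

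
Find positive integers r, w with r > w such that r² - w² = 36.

Factor: r² - w² = (r+w)(r-w) = 36.
We need two factors of 36 with the same parity.
Use r+w = 18 and r-w = 2 (product 18·2 = 36).
Adding: 2r = 20, so r = 10.
Subtracting: 2w = 16, so w = 8.
Check: 10² - 8² = 100 - 64 = 36 ✓

r = 10, w = 8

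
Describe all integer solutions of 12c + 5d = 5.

Step 1: Compute gcd(12, 5) = 1.
Since 1 divides 5, solutions exist.

Step 2: Find a particular solution using extended Euclidean algorithm.
We get c₀ = -10, d₀ = 25.
Check: 12*-10 + 5*25 = 5 = 5 ✓

Step 3: Write the general solution.
c = -10 + (5/1)t = -10 + 5t
d = 25 - (12/1)t = 25 - 12t
for any integer t.

c = -10 + 5t, d = 25 - 12t for integer t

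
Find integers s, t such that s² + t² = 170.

We need to find integers s, t > 0 such that s² + t² = 170.
Trying s = 1: t² = 170 - 1² = 170 - 1 = 169
t = 13
Check: 1² + 13² = 1 + 169 = 170 ✓

170 = 1² + 13²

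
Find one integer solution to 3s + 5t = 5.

Step 1: Check solvability.
gcd(3, 5) = 1
Since 1 divides 5, solutions exist.

Step 2: Apply extended Euclidean algorithm to find gcd.
We find integers such that 3*x0 + 5*y0 = 1

Step 3: Scale the particular solution.
Multiply by 5/1 = 5:
s = 10, t = -5

Step 4: Verify.
3*(10) + 5*(-5) = 5 = 5 ✓

s = 10, t = -5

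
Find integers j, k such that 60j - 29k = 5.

Step 1: Check solvability.
gcd(60, 29) = 1
Since 1 divides 5, solutions exist.

Step 2: Apply extended Euclidean algorithm to find gcd.
We find integers such that 60*x0 + 29*y0 = 1

Step 3: Scale the particular solution.
Multiply by 5/1 = 5:
j = -70, k = -145

Step 4: Verify.
60*(-70) - 29*(-145) = 5 = 5 ✓

j = -70, k = -145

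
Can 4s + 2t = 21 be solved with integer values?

Step 1: Compute gcd(4, 2).
gcd(4, 2) = 2

Step 2: Check divisibility.
Does 2 divide 21? 21 = 2 x 10 + 1, so no.

By the theorem on linear Diophantine equations, 4s + 2t = 21 has integer solutions if and only if gcd(4, 2) divides 21. Since 2 does not divide 21, no solutions exist.

No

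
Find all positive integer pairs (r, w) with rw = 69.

The positive divisors of 69 are: 1, 3, 23, 69.
Each divisor d gives the pair (d, 69/d):
(1, 69), (3, 23), (23, 3), (69, 1)

(1, 69), (3, 23), (23, 3), (69, 1)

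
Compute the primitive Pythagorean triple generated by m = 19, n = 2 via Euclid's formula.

a = m² - n² = 361 - 4 = 357
b = 2mn = 2·19·2 = 76
c = m² + n² = 361 + 4 = 365
Verify: 357² + 76² = 127449 + 5776 = 133225 = 365² ✓

(357, 76, 365)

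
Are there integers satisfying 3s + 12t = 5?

Step 1: Compute gcd(3, 12).
gcd(3, 12) = 3

Step 2: Check divisibility.
Does 3 divide 5? 5 = 3 x 1 + 2, so no.

By the theorem on linear Diophantine equations, 3s + 12t = 5 has integer solutions if and only if gcd(3, 12) divides 5. Since 3 does not divide 5, no solutions exist.

No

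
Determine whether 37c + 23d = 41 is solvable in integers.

Step 1: Compute gcd(37, 23).
gcd(37, 23) = 1

Step 2: Check divisibility.
Does 1 divide 41? 41 = 1 x 41, so yes.

By the theorem on linear Diophantine equations, 37c + 23d = 41 has integer solutions if and only if gcd(37, 23) divides 41. Since 1 | 41, solutions exist.

Yes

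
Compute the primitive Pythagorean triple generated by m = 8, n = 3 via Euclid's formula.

a = m² - n² = 64 - 9 = 55
b = 2mn = 2·8·3 = 48
c = m² + n² = 64 + 9 = 73
Verify: 55² + 48² = 3025 + 2304 = 5329 = 73² ✓

(55, 48, 73)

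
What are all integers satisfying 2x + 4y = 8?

Step 1: Compute gcd(2, 4) = 2.
Since 2 divides 8, solutions exist.

Step 2: Find a particular solution using extended Euclidean algorithm.
We get x₀ = 4, y₀ = 0.
Check: 2*4 + 4*0 = 8 = 8 ✓

Step 3: Write the general solution.
x = 4 + (4/2)t = 4 + 2t
y = 0 - (2/2)t = 0 - 1t
for any integer t.

x = 4 + 2t, y = 0 - 1t for integer t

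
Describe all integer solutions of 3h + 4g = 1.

Step 1: Compute gcd(3, 4) = 1.
Since 1 divides 1, solutions exist.

Step 2: Find a particular solution using extended Euclidean algorithm.
We get h₀ = -1, g₀ = 1.
Check: 3*-1 + 4*1 = 1 = 1 ✓

Step 3: Write the general solution.
h = -1 + (4/1)t = -1 + 4t
g = 1 - (3/1)t = 1 - 3t
for any integer t.

h = -1 + 4t, g = 1 - 3t for integer t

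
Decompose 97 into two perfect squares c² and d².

We need to find integers c, d > 0 such that c² + d² = 97.
Trying c = 4: d² = 97 - 4² = 97 - 16 = 81
d = 9
Check: 4² + 9² = 16 + 81 = 97 ✓

97 = 4² + 9²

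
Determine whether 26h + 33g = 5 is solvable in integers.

Step 1: Compute gcd(26, 33).
gcd(26, 33) = 1

Step 2: Check divisibility.
Does 1 divide 5? 5 = 1 x 5, so yes.

By the theorem on linear Diophantine equations, 26h + 33g = 5 has integer solutions if and only if gcd(26, 33) divides 5. Since 1 | 5, solutions exist.

Yes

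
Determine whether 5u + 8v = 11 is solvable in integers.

Step 1: Compute gcd(5, 8).
gcd(5, 8) = 1

Step 2: Check divisibility.
Does 1 divide 11? 11 = 1 x 11, so yes.

By the theorem on linear Diophantine equations, 5u + 8v = 11 has integer solutions if and only if gcd(5, 8) divides 11. Since 1 | 11, solutions exist.

Yes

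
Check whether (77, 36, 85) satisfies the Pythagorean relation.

Compute a² + b²:
77² + 36² = 5929 + 1296 = 7225
Compute c²:
85² = 7225
Since 7225 = 7225, it is a Pythagorean triple.

Yes, it is a Pythagorean triple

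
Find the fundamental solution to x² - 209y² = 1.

We seek the smallest positive integers (x, y) with x² - 209y² = 1, i.e., x² = 209y² + 1.
Try successive y values:
y = 1: x² = 209·1² + 1 = 210, not a perfect square
y = 2: x² = 209·2² + 1 = 837, not a perfect square
y = 3: x² = 209·3² + 1 = 1882, not a perfect square
... continuing the search (or via continued fractions) ...
y = 3220: x² = 209·3220² + 1 = 2166995601, x = 46551 ✓

Verify: 46551² - 209·3220² = 2166995601 - 2166995600 = 1 ✓

x = 46551, y = 3220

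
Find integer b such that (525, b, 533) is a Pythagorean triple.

b² = c² - a² = 533² - 525² = 284089 - 275625 = 8464
b = sqrt(8464) = 92

92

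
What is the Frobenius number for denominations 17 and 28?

For two coprime denominations a and b, the Frobenius number (largest value not representable as a non-negative combination) is ab - a - b.
Here gcd(17, 28) = 1, so they are coprime.
F(17, 28) = 17·28 - 17 - 28 = 476 - 45 = 431

431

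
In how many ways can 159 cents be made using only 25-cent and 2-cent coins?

We need non-negative integers (x, y) with 25x + 2y = 159.
For each x from 0 to 6, check if (159 - 25x) is a non-negative multiple of 2.
Solutions (x, y): (1,67), (3,42), (5,17)
Count: 3

3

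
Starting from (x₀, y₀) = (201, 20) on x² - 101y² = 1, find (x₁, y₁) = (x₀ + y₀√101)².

Solutions to x² - Dy² = 1 are generated by powers of (x₀ + y₀√D).
The next solution satisfies x₁ + y₁√101 = (x₀ + y₀√101)², giving:
x₁ = x₀² + 101y₀² = 201² + 101·20² = 40401 + 40400 = 80801
y₁ = 2x₀y₀ = 2·201·20 = 8040

Verify: 80801² - 101·8040² = 6528801601 - 6528801600 = 1 ✓

x = 80801, y = 8040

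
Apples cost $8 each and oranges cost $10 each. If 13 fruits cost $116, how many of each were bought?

Let a = apples, o = oranges.
a + o = 13
8a + 10o = 116
Substitute o = 13 - a:
8a + 10(13 - a) = 116
(8 - 10)a = 116 - 130
-2a = -14
a = 7, o = 13 - 7 = 6

Apples: 7, Oranges: 6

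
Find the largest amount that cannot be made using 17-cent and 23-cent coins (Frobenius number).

For two coprime denominations a and b, the Frobenius number (largest value not representable as a non-negative combination) is ab - a - b.
Here gcd(17, 23) = 1, so they are coprime.
F(17, 23) = 17·23 - 17 - 23 = 391 - 40 = 351

351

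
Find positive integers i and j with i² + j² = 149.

We need to find integers i, j > 0 such that i² + j² = 149.
Trying i = 7: j² = 149 - 7² = 149 - 49 = 100
j = 10
Check: 7² + 10² = 49 + 100 = 149 ✓

149 = 7² + 10²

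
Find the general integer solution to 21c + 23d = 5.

Step 1: Compute gcd(21, 23) = 1.
Since 1 divides 5, solutions exist.

Step 2: Find a particular solution using extended Euclidean algorithm.
We get c₀ = 55, d₀ = -50.
Check: 21*55 + 23*-50 = 5 = 5 ✓

Step 3: Write the general solution.
c = 55 + (23/1)t = 55 + 23t
d = -50 - (21/1)t = -50 - 21t
for any integer t.

c = 55 + 23t, d = -50 - 21t for integer t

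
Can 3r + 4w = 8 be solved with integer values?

Step 1: Compute gcd(3, 4).
gcd(3, 4) = 1

Step 2: Check divisibility.
Does 1 divide 8? 8 = 1 x 8, so yes.

By the theorem on linear Diophantine equations, 3r + 4w = 8 has integer solutions if and only if gcd(3, 4) divides 8. Since 1 | 8, solutions exist.

Yes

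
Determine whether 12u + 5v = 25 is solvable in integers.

Step 1: Compute gcd(12, 5).
gcd(12, 5) = 1

Step 2: Check divisibility.
Does 1 divide 25? 25 = 1 x 25, so yes.

By the theorem on linear Diophantine equations, 12u + 5v = 25 has integer solutions if and only if gcd(12, 5) divides 25. Since 1 | 25, solutions exist.

Yes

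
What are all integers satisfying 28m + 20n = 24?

Step 1: Compute gcd(28, 20) = 4.
Since 4 divides 24, solutions exist.

Step 2: Find a particular solution using extended Euclidean algorithm.
We get m₀ = -12, n₀ = 18.
Check: 28*-12 + 20*18 = 24 = 24 ✓

Step 3: Write the general solution.
m = -12 + (20/4)t = -12 + 5t
n = 18 - (28/4)t = 18 - 7t
for any integer t.

m = -12 + 5t, n = 18 - 7t for integer t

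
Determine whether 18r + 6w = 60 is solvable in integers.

Step 1: Compute gcd(18, 6).
gcd(18, 6) = 6

Step 2: Check divisibility.
Does 6 divide 60? 60 = 6 x 10, so yes.

By the theorem on linear Diophantine equations, 18r + 6w = 60 has integer solutions if and only if gcd(18, 6) divides 60. Since 6 | 60, solutions exist.

Yes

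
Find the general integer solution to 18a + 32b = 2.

Step 1: Compute gcd(18, 32) = 2.
Since 2 divides 2, solutions exist.

Step 2: Find a particular solution using extended Euclidean algorithm.
We get a₀ = -7, b₀ = 4.
Check: 18*-7 + 32*4 = 2 = 2 ✓

Step 3: Write the general solution.
a = -7 + (32/2)t = -7 + 16t
b = 4 - (18/2)t = 4 - 9t
for any integer t.

a = -7 + 16t, b = 4 - 9t for integer t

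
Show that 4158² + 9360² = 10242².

Compute a² + b² = 4158² + 9360² = 17288964 + 87609600 = 104898564
Compute c² = 10242² = 104898564
Since 104898564 = 104898564, confirmed.

Yes, it is a Pythagorean triple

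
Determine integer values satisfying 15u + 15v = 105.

Step 1: Check solvability.
gcd(15, 15) = 15
Since 15 divides 105, solutions exist.

Step 2: Apply extended Euclidean algorithm to find gcd.
We find integers such that 15*x0 + 15*y0 = 15

Step 3: Scale the particular solution.
Multiply by 105/15 = 7:
u = 0, v = 7

Step 4: Verify.
15*(0) + 15*(7) = 105 = 105 ✓

u = 0, v = 7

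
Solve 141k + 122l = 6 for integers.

Step 1: Check solvability.
gcd(141, 122) = 1
Since 1 divides 6, solutions exist.

Step 2: Apply extended Euclidean algorithm to find gcd.
We find integers such that 141*x0 + 122*y0 = 1

Step 3: Scale the particular solution.
Multiply by 6/1 = 6:
k = 270, l = -312

Step 4: Verify.
141*(270) + 122*(-312) = 6 = 6 ✓

k = 270, l = -312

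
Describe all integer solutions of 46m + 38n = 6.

Step 1: Compute gcd(46, 38) = 2.
Since 2 divides 6, solutions exist.

Step 2: Find a particular solution using extended Euclidean algorithm.
We get m₀ = 15, n₀ = -18.
Check: 46*15 + 38*-18 = 6 = 6 ✓

Step 3: Write the general solution.
m = 15 + (38/2)t = 15 + 19t
n = -18 - (46/2)t = -18 - 23t
for any integer t.

m = 15 + 19t, n = -18 - 23t for integer t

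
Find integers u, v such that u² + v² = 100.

We need to find integers u, v > 0 such that u² + v² = 100.
Trying u = 6: v² = 100 - 6² = 100 - 36 = 64
v = 8
Check: 6² + 8² = 36 + 64 = 100 ✓

100 = 6² + 8²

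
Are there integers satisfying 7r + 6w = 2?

Step 1: Compute gcd(7, 6).
gcd(7, 6) = 1

Step 2: Check divisibility.
Does 1 divide 2? 2 = 1 x 2, so yes.

By the theorem on linear Diophantine equations, 7r + 6w = 2 has integer solutions if and only if gcd(7, 6) divides 2. Since 1 | 2, solutions exist.

Yes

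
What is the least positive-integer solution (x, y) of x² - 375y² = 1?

We seek the smallest positive integers (x, y) with x² - 375y² = 1, i.e., x² = 375y² + 1.
Try successive y values:
y = 1: x² = 375·1² + 1 = 376, not a perfect square
y = 2: x² = 375·2² + 1 = 1501, not a perfect square
y = 3: x² = 375·3² + 1 = 3376, not a perfect square
... continuing the search (or via continued fractions) ...
y = 781: x² = 375·781² + 1 = 228735376, x = 15124 ✓

Verify: 15124² - 375·781² = 228735376 - 228735375 = 1 ✓

x = 15124, y = 781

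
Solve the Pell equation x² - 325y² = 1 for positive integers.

We seek the smallest positive integers (x, y) with x² - 325y² = 1, i.e., x² = 325y² + 1.
Try successive y values:
y = 1: x² = 325·1² + 1 = 326, not a perfect square
y = 2: x² = 325·2² + 1 = 1301, not a perfect square
y = 3: x² = 325·3² + 1 = 2926, not a perfect square
... continuing the search (or via continued fractions) ...
y = 36: x² = 325·36² + 1 = 421201, x = 649 ✓

Verify: 649² - 325·36² = 421201 - 421200 = 1 ✓

x = 649, y = 36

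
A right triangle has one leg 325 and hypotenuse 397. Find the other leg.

b² = c² - a² = 157609 - 105625 = 51984
b = 228

228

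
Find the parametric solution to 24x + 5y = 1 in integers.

Step 1: Compute gcd(24, 5) = 1.
Since 1 divides 1, solutions exist.

Step 2: Find a particular solution using extended Euclidean algorithm.
We get x₀ = -1, y₀ = 5.
Check: 24*-1 + 5*5 = 1 = 1 ✓

Step 3: Write the general solution.
x = -1 + (5/1)t = -1 + 5t
y = 5 - (24/1)t = 5 - 24t
for any integer t.

x = -1 + 5t, y = 5 - 24t for integer t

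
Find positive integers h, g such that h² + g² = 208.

Search for h with 208 - h² a perfect square.
h = 8: 208 - 8² = 208 - 64 = 144 = 12² ✓
So h = 8, g = 12.

h = 8, g = 12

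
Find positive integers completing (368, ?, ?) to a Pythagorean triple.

We need the other leg and hypotenuse such that 368² + x² = c².
Take x = 465, c = 593: 368² + 465² = 135424 + 216225 = 351649 = 593² ✓
Triple: (465, 368, 593)

(465, 368, 593)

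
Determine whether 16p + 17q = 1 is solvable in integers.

Step 1: Compute gcd(16, 17).
gcd(16, 17) = 1

Step 2: Check divisibility.
Does 1 divide 1? 1 = 1 x 1, so yes.

By the theorem on linear Diophantine equations, 16p + 17q = 1 has integer solutions if and only if gcd(16, 17) divides 1. Since 1 | 1, solutions exist.

Yes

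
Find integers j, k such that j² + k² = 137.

We need to find integers j, k > 0 such that j² + k² = 137.
Trying j = 4: k² = 137 - 4² = 137 - 16 = 121
k = 11
Check: 4² + 11² = 16 + 121 = 137 ✓

137 = 4² + 11²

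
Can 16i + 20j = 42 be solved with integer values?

Step 1: Compute gcd(16, 20).
gcd(16, 20) = 4

Step 2: Check divisibility.
Does 4 divide 42? 42 = 4 x 10 + 2, so no.

By the theorem on linear Diophantine equations, 16i + 20j = 42 has integer solutions if and only if gcd(16, 20) divides 42. Since 4 does not divide 42, no solutions exist.

No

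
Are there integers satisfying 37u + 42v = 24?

Step 1: Compute gcd(37, 42).
gcd(37, 42) = 1

Step 2: Check divisibility.
Does 1 divide 24? 24 = 1 x 24, so yes.

By the theorem on linear Diophantine equations, 37u + 42v = 24 has integer solutions if and only if gcd(37, 42) divides 24. Since 1 | 24, solutions exist.

Yes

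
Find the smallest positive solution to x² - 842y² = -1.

We need x² = 842y² - 1. Try successive y:
y = 1: x² = 842·1² - 1 = 841 = 29² ✓
Check: 29² - 842·1² = 841 - 842 = -1 ✓

x = 29, y = 1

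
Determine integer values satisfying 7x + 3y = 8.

Step 1: Check solvability.
gcd(7, 3) = 1
Since 1 divides 8, solutions exist.

Step 2: Apply extended Euclidean algorithm to find gcd.
We find integers such that 7*x0 + 3*y0 = 1

Step 3: Scale the particular solution.
Multiply by 8/1 = 8:
x = 8, y = -16

Step 4: Verify.
7*(8) + 3*(-16) = 8 = 8 ✓

x = 8, y = -16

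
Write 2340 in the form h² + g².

We need to find integers h, g > 0 such that h² + g² = 2340.
Trying h = 6: g² = 2340 - 6² = 2340 - 36 = 2304
g = 48
Check: 6² + 48² = 36 + 2304 = 2340 ✓

2340 = 6² + 48²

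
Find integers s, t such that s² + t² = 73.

We need to find integers s, t > 0 such that s² + t² = 73.
Trying s = 3: t² = 73 - 3² = 73 - 9 = 64
t = 8
Check: 3² + 8² = 9 + 64 = 73 ✓

73 = 3² + 8²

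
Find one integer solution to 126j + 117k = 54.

Step 1: Check solvability.
gcd(126, 117) = 9
Since 9 divides 54, solutions exist.

Step 2: Apply extended Euclidean algorithm to find gcd.
We find integers such that 126*x0 + 117*y0 = 9

Step 3: Scale the particular solution.
Multiply by 54/9 = 6:
j = 6, k = -6

Step 4: Verify.
126*(6) + 117*(-6) = 54 = 54 ✓

j = 6, k = -6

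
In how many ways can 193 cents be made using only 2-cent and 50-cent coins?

We need non-negative integers (x, y) with 2x + 50y = 193.
For each x from 0 to 96, check if (193 - 2x) is a non-negative multiple of 50.
Solutions (x, y): none
Count: 0

0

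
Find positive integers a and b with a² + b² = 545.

We need to find integers a, b > 0 such that a² + b² = 545.
Trying a = 4: b² = 545 - 4² = 545 - 16 = 529
b = 23
Check: 4² + 23² = 16 + 529 = 545 ✓

545 = 4² + 23²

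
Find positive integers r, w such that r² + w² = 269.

Search for r with 269 - r² a perfect square.
r = 10: 269 - 10² = 269 - 100 = 169 = 13² ✓
So r = 10, w = 13.

r = 10, w = 13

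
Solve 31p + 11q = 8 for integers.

Step 1: Check solvability.
gcd(31, 11) = 1
Since 1 divides 8, solutions exist.

Step 2: Apply extended Euclidean algorithm to find gcd.
We find integers such that 31*x0 + 11*y0 = 1

Step 3: Scale the particular solution.
Multiply by 8/1 = 8:
p = 40, q = -112

Step 4: Verify.
31*(40) + 11*(-112) = 8 = 8 ✓

p = 40, q = -112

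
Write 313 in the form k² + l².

We need to find integers k, l > 0 such that k² + l² = 313.
Trying k = 12: l² = 313 - 12² = 313 - 144 = 169
l = 13
Check: 12² + 13² = 144 + 169 = 313 ✓

313 = 12² + 13²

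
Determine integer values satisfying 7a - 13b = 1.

Step 1: Check solvability.
gcd(7, 13) = 1
Since 1 divides 1, solutions exist.

Step 2: Apply extended Euclidean algorithm to find gcd.
We find integers such that 7*x0 + 13*y0 = 1

Step 3: Scale the particular solution.
Multiply by 1/1 = 1:
a = 2, b = 1

Step 4: Verify.
7*(2) - 13*(1) = 1 = 1 ✓

a = 2, b = 1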